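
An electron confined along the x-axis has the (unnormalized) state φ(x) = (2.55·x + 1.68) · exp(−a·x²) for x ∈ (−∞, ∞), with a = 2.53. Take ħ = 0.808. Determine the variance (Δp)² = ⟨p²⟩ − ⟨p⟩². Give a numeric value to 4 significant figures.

Compute ⟨p⟩ and ⟨p²⟩ separately; (Δp)² = ⟨p²⟩ − ⟨p⟩².
Expand each integrand as polynomial × e^(−2ax²) and use ∫x^(2j)·e^(−2ax²) dx = (2j−1)!!/(4a)^j · √(π/(2a)), odd powers → 0; here √(π/(2a)) = 0.78795. Differentiate with the product rule, d/dx e^(−ax²) = −2ax·e^(−ax²).
Normalization: ∫|φ|² dx = 2.7302.
⟨p⟩ = 0.0000 and ⟨p²⟩ = 2.2643.
(Δp)² = 2.2643 − (0.0000)² = 2.2643.

2.264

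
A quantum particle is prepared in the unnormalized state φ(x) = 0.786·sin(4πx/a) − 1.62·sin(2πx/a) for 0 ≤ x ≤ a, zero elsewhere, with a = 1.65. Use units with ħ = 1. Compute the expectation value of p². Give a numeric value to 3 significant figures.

p² φ = −ħ² d²φ/dx²; ⟨p²⟩ = −ħ² ∫ φ*·φ'' dx / ∫|φ|² dx.
d²/dx² sin(jπx/a) = −(jπ/a)²·sin(jπx/a); on 0 ≤ x ≤ a, ∫sin²(jπx/a) dx = a/2 and ∫sin(jπx/a)·sin(lπx/a) dx = 0 for j ≠ l, so only diagonal terms survive in ∫|φ|² and ∫φ·φ″; ∫φ·φ′ dx = [φ²/2] between the walls = 0.
State is unnormalized: ∫|φ|² dx = 2.6748, and ∫φ*·(−ħ² φ'') dx = 60.959, so ⟨p²⟩ = 60.959 / 2.6748.
⟨p²⟩ = 22.790.

22.8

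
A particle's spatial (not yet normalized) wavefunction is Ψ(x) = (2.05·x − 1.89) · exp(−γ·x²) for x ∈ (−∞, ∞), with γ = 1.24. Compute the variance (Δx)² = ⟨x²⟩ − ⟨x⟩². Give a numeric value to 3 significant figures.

0.154

Compute ⟨x⟩ and ⟨x²⟩ separately, then (Δx)² = ⟨x²⟩ − ⟨x⟩².
Expand each integrand as polynomial × e^(−2γx²) and use ∫x^(2j)·e^(−2γx²) dx = (2j−1)!!/(4γ)^j · √(π/(2γ)), odd powers → 0; here √(π/(2γ)) = 1.1255.
Normalization: ∫|Ψ|² dx = 4.9741.
⟨x⟩ = -0.35351 and ⟨x²⟩ = 0.27892.
(Δx)² = 0.27892 − (-0.35351)² = 0.15395.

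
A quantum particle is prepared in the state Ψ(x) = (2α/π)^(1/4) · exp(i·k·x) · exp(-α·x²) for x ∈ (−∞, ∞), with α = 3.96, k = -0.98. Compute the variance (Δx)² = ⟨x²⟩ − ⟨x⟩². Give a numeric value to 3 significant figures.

0.0631

Compute ⟨x⟩ and ⟨x²⟩ separately, then (Δx)² = ⟨x²⟩ − ⟨x⟩².
Gaussian moments: ∫x^(2j)·e^(−2αx²) dx = (2j−1)!!/(4α)^j · √(π/(2α)), odd powers integrate to 0; here √(π/(2α)) = 0.62981.
⟨x⟩ = 0.0000 and ⟨x²⟩ = 0.063131.
(Δx)² = 0.063131 − (0.0000)² = 0.063131.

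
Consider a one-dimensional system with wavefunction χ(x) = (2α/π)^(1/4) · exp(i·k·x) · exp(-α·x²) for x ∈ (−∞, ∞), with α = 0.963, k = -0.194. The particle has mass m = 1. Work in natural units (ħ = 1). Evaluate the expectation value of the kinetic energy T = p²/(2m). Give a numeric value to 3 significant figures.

T = −(ħ²/2m) d²/dx², so ⟨T⟩ = −(ħ²/2m) ∫ χ*·χ'' dx; with m = 1.
Gaussian moments: ∫x^(2j)·e^(−2αx²) dx = (2j−1)!!/(4α)^j · √(π/(2α)), odd powers integrate to 0; here √(π/(2α)) = 1.2772. Derivatives: χ′ = (ik − 2αx)·χ, χ″ = ((ik − 2αx)² − 2α)·χ; the odd-in-x pieces drop out.
⟨T⟩ = 0.50032.

0.500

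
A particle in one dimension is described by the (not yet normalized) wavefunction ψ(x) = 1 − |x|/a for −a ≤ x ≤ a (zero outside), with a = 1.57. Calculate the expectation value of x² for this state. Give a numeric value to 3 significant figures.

⟨x²⟩ = ∫ x²·|ψ|² dx / ∫|ψ|² dx (integrals over the domain).
ψ is even, so ∫ over [−a, a] = 2∫₀ᵃ with ψ = 1 − x/a there: ∫₀ᵃ (1 − x/a)² dx = a/3, ∫₀ᵃ x²(1 − x/a)² dx = a³/30, ∫₀ᵃ x⁴(1 − x/a)² dx = a⁵/105.
State is unnormalized: ∫|ψ|² dx = 1.0467, and ∫ψ*·x²·ψ dx = 0.25799, so ⟨x²⟩ = 0.25799 / 1.0467.
⟨x²⟩ = 0.24649.

0.246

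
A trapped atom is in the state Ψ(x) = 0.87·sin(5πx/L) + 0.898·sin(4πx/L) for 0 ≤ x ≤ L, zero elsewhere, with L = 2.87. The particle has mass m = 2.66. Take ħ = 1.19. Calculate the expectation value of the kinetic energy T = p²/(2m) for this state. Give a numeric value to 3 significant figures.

T = −(ħ²/2m) d²/dx², so ⟨T⟩ = −(ħ²/2m) ∫ Ψ*·Ψ'' dx / ∫|Ψ|² dx; with m = 2.66.
d²/dx² sin(jπx/L) = −(jπ/L)²·sin(jπx/L); on 0 ≤ x ≤ L, ∫sin²(jπx/L) dx = L/2 and ∫sin(jπx/L)·sin(lπx/L) dx = 0 for j ≠ l, so only diagonal terms survive in ∫|Ψ|² and ∫Ψ·Ψ″; ∫Ψ·Ψ′ dx = [Ψ²/2] between the walls = 0.
State is unnormalized: ∫|Ψ|² dx = 2.2433, and ∫Ψ*·(−ħ²/2m · Ψ'') dx = 14.566, so ⟨T⟩ = 14.566 / 2.2433.
⟨T⟩ = 6.4930.

6.49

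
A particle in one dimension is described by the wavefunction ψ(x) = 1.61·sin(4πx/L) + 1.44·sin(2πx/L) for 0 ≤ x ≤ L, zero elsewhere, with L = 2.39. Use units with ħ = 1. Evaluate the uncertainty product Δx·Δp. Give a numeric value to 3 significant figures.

3.56

Δx = √(⟨x²⟩−⟨x⟩²), Δp = √(⟨p²⟩−⟨p⟩²).
On 0 ≤ x ≤ L (j ≠ l): ∫sin²(jπx/L) dx = L/2, ∫sin(jπx/L)·sin(lπx/L) dx = 0; diagonal moments ∫x·sin²(jπx/L) dx = L²/4, ∫x²·sin²(jπx/L) dx = L³·(1/6 − 1/(4j²π²)); cross terms ∫x·sin(jπx/L)·sin(lπx/L) dx = 0 for j + l even and −4jlL²/(π²(j² − l²)²) for j + l odd, ∫x²·sin(jπx/L)·sin(lπx/L) dx = (−1)^(j+l)·4jlL³/(π²(j² − l²)²); higher powers the same way via product-to-sum and parts. d²/dx² sin(jπx/L) = −(jπ/L)²·sin(jπx/L); on 0 ≤ x ≤ L, ∫sin²(jπx/L) dx = L/2 and ∫sin(jπx/L)·sin(lπx/L) dx = 0 for j ≠ l, so only diagonal terms survive in ∫|ψ|² and ∫ψ·ψ″; ∫ψ·ψ′ dx = [ψ²/2] between the walls = 0.
Normalization: ∫|ψ|² dx = 5.5755.
⟨x⟩ = 1.1950, ⟨x²⟩ = 2.1175 ⇒ Δx = 0.83033.
⟨p⟩ = 0.0000, ⟨p²⟩ = 18.431 ⇒ Δp = 4.2931.
Δx·Δp = 3.5646.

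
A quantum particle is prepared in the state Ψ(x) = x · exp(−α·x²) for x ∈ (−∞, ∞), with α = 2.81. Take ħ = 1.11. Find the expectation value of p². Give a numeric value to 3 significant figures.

10.4

p² Ψ = −ħ² d²Ψ/dx²; ⟨p²⟩ = −ħ² ∫ Ψ*·Ψ'' dx / ∫|Ψ|² dx.
Expand each integrand as polynomial × e^(−2αx²) and use ∫x^(2j)·e^(−2αx²) dx = (2j−1)!!/(4α)^j · √(π/(2α)), odd powers → 0; here √(π/(2α)) = 0.74766. Differentiate with the product rule, d/dx e^(−αx²) = −2αx·e^(−αx²).
State is unnormalized: ∫|Ψ|² dx = 0.066518, and ∫Ψ*·(−ħ² Ψ'') dx = 0.69090, so ⟨p²⟩ = 0.69090 / 0.066518.
⟨p²⟩ = 10.387.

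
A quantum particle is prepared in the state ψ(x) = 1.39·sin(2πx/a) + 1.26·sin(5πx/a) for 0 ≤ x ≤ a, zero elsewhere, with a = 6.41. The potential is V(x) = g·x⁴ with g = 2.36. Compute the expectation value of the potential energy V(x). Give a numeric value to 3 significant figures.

602.

⟨V⟩ = ∫ V(x)·|ψ|² dx / ∫|ψ|² dx.
On 0 ≤ x ≤ a (j ≠ l): ∫sin²(jπx/a) dx = a/2, ∫sin(jπx/a)·sin(lπx/a) dx = 0; diagonal moments ∫x·sin²(jπx/a) dx = a²/4, ∫x²·sin²(jπx/a) dx = a³·(1/6 − 1/(4j²π²)); cross terms ∫x·sin(jπx/a)·sin(lπx/a) dx = 0 for j + l even and −4jla²/(π²(j² − l²)²) for j + l odd, ∫x²·sin(jπx/a)·sin(lπx/a) dx = (−1)^(j+l)·4jla³/(π²(j² − l²)²); higher powers the same way via product-to-sum and parts.
State is unnormalized: ∫|ψ|² dx = 11.281, and ∫ψ*·V(x)·ψ dx = 6793.3, so ⟨V⟩ = 6793.3 / 11.281.
⟨V⟩ = 602.21.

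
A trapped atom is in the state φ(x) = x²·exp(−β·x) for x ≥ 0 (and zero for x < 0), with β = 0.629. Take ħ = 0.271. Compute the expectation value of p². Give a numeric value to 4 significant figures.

p² φ = −ħ² d²φ/dx²; ⟨p²⟩ = −ħ² ∫ φ*·φ'' dx / ∫|φ|² dx.
Differentiate x²·exp(−β·x) with the product rule; every integrand then reduces to terms xʲ·e^(−2βx) on [0, ∞), with ∫₀^∞ xʲ·e^(−2βx) dx = j!/(2β)^(j+1).
State is unnormalized: ∫|φ|² dx = 7.6174, and ∫φ*·(−ħ² φ'') dx = 0.073778, so ⟨p²⟩ = 0.073778 / 7.6174.
⟨p²⟩ = 0.0096854.

0.009685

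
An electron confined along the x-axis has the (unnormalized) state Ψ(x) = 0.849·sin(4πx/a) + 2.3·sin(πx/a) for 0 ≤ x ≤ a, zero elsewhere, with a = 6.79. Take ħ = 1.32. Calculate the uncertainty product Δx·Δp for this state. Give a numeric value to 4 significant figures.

1.357

Δx = √(⟨x²⟩−⟨x⟩²), Δp = √(⟨p²⟩−⟨p⟩²).
On 0 ≤ x ≤ a (j ≠ l): ∫sin²(jπx/a) dx = a/2, ∫sin(jπx/a)·sin(lπx/a) dx = 0; diagonal moments ∫x·sin²(jπx/a) dx = a²/4, ∫x²·sin²(jπx/a) dx = a³·(1/6 − 1/(4j²π²)); cross terms ∫x·sin(jπx/a)·sin(lπx/a) dx = 0 for j + l even and −4jla²/(π²(j² − l²)²) for j + l odd, ∫x²·sin(jπx/a)·sin(lπx/a) dx = (−1)^(j+l)·4jla³/(π²(j² − l²)²); higher powers the same way via product-to-sum and parts. d²/dx² sin(jπx/a) = −(jπ/a)²·sin(jπx/a); on 0 ≤ x ≤ a, ∫sin²(jπx/a) dx = a/2 and ∫sin(jπx/a)·sin(lπx/a) dx = 0 for j ≠ l, so only diagonal terms survive in ∫|Ψ|² and ∫Ψ·Ψ″; ∫Ψ·Ψ′ dx = [Ψ²/2] between the walls = 0.
Normalization: ∫|Ψ|² dx = 20.407.
⟨x⟩ = 3.3314, ⟨x²⟩ = 12.863 ⇒ Δx = 1.3285.
⟨p⟩ = 0.0000, ⟨p²⟩ = 1.0439 ⇒ Δp = 1.0217.
Δx·Δp = 1.3574.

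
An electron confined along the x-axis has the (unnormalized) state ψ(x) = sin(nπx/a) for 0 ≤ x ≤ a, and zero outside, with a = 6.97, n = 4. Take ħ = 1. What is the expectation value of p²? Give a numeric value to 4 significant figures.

p² ψ = −ħ² d²ψ/dx²; ⟨p²⟩ = −ħ² ∫ ψ*·ψ'' dx / ∫|ψ|² dx.
d/dx sin(nπx/a) = (nπ/a)·cos(nπx/a) and d²/dx² sin(nπx/a) = −(nπ/a)²·sin(nπx/a); on 0 ≤ x ≤ a, ∫sin²(nπx/a) dx = a/2 and ∫sin(nπx/a)·cos(nπx/a) dx = 0.
State is unnormalized: ∫|ψ|² dx = 3.4850, and ∫ψ*·(−ħ² ψ'') dx = 11.328, so ⟨p²⟩ = 11.328 / 3.4850.
⟨p²⟩ = 3.2505.

3.251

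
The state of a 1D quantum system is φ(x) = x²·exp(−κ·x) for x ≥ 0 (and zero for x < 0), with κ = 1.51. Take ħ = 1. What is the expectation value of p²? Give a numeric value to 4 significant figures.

0.7600

p² φ = −ħ² d²φ/dx²; ⟨p²⟩ = −ħ² ∫ φ*·φ'' dx / ∫|φ|² dx.
Differentiate x²·exp(−κ·x) with the product rule; every integrand then reduces to terms xʲ·e^(−2κx) on [0, ∞), with ∫₀^∞ xʲ·e^(−2κx) dx = j!/(2κ)^(j+1).
State is unnormalized: ∫|φ|² dx = 0.095538, and ∫φ*·(−ħ² φ'') dx = 0.072612, so ⟨p²⟩ = 0.072612 / 0.095538.
⟨p²⟩ = 0.76003.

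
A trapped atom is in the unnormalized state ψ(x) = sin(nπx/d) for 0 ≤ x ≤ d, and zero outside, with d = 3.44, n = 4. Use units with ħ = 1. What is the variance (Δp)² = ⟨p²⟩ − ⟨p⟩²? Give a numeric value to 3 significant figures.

13.3

Compute ⟨p⟩ and ⟨p²⟩ separately; (Δp)² = ⟨p²⟩ − ⟨p⟩².
d/dx sin(nπx/d) = (nπ/d)·cos(nπx/d) and d²/dx² sin(nπx/d) = −(nπ/d)²·sin(nπx/d); on 0 ≤ x ≤ d, ∫sin²(nπx/d) dx = d/2 and ∫sin(nπx/d)·cos(nπx/d) dx = 0.
Normalization: ∫|ψ|² dx = 1.7200.
⟨p⟩ = 0.0000 and ⟨p²⟩ = 13.345.
(Δp)² = 13.345 − (0.0000)² = 13.345.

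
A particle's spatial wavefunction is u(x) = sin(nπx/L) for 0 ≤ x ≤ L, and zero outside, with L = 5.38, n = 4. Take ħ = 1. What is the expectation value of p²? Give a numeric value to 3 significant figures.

5.46

p² u = −ħ² d²u/dx²; ⟨p²⟩ = −ħ² ∫ u*·u'' dx / ∫|u|² dx.
d/dx sin(nπx/L) = (nπ/L)·cos(nπx/L) and d²/dx² sin(nπx/L) = −(nπ/L)²·sin(nπx/L); on 0 ≤ x ≤ L, ∫sin²(nπx/L) dx = L/2 and ∫sin(nπx/L)·cos(nπx/L) dx = 0.
State is unnormalized: ∫|u|² dx = 2.6900, and ∫u*·(−ħ² u'') dx = 14.676, so ⟨p²⟩ = 14.676 / 2.6900.
⟨p²⟩ = 5.4558.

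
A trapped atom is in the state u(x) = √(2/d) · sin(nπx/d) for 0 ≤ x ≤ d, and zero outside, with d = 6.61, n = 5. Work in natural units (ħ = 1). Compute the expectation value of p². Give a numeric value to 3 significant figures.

5.65

p² u = −ħ² d²u/dx²; ⟨p²⟩ = −ħ² ∫ u*·u'' dx.
d/dx sin(nπx/d) = (nπ/d)·cos(nπx/d) and d²/dx² sin(nπx/d) = −(nπ/d)²·sin(nπx/d); on 0 ≤ x ≤ d, ∫sin²(nπx/d) dx = d/2 and ∫sin(nπx/d)·cos(nπx/d) dx = 0.
⟨p²⟩ = 5.6472.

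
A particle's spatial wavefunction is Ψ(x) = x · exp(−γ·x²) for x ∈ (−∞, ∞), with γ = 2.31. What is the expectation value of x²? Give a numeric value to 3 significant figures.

0.325

⟨x²⟩ = ∫ x²·|Ψ|² dx / ∫|Ψ|² dx (integrals over the domain).
Expand each integrand as polynomial × e^(−2γx²) and use ∫x^(2j)·e^(−2γx²) dx = (2j−1)!!/(4γ)^j · √(π/(2γ)), odd powers → 0; here √(π/(2γ)) = 0.82462.
State is unnormalized: ∫|Ψ|² dx = 0.089245, and ∫Ψ*·x²·Ψ dx = 0.028976, so ⟨x²⟩ = 0.028976 / 0.089245.
⟨x²⟩ = 0.32468.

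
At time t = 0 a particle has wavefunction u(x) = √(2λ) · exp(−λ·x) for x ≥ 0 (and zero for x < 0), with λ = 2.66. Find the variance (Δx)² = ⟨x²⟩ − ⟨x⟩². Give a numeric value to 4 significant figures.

Compute ⟨x⟩ and ⟨x²⟩ separately, then (Δx)² = ⟨x²⟩ − ⟨x⟩².
Every integrand reduces to terms xʲ·e^(−2λx) on [0, ∞); use ∫₀^∞ xʲ·e^(−2λx) dx = j!/(2λ)^(j+1).
⟨x⟩ = 0.18797 and ⟨x²⟩ = 0.070665.
(Δx)² = 0.070665 − (0.18797)² = 0.035333.

0.03533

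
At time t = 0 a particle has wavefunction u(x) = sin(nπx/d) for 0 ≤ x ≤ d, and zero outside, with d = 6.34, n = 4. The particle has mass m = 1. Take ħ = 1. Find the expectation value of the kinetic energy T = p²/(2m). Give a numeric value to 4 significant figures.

1.964

T = −(ħ²/2m) d²/dx², so ⟨T⟩ = −(ħ²/2m) ∫ u*·u'' dx / ∫|u|² dx; with m = 1.
d/dx sin(nπx/d) = (nπ/d)·cos(nπx/d) and d²/dx² sin(nπx/d) = −(nπ/d)²·sin(nπx/d); on 0 ≤ x ≤ d, ∫sin²(nπx/d) dx = d/2 and ∫sin(nπx/d)·cos(nπx/d) dx = 0.
State is unnormalized: ∫|u|² dx = 3.1700, and ∫u*·(−ħ²/2m · u'') dx = 6.2269, so ⟨T⟩ = 6.2269 / 3.1700.
⟨T⟩ = 1.9643.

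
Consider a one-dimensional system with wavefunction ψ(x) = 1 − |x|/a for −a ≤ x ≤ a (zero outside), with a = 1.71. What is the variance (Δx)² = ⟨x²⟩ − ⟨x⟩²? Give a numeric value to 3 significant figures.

Compute ⟨x⟩ and ⟨x²⟩ separately, then (Δx)² = ⟨x²⟩ − ⟨x⟩².
ψ is even, so ∫ over [−a, a] = 2∫₀ᵃ with ψ = 1 − x/a there: ∫₀ᵃ (1 − x/a)² dx = a/3, ∫₀ᵃ x²(1 − x/a)² dx = a³/30, ∫₀ᵃ x⁴(1 − x/a)² dx = a⁵/105.
Normalization: ∫|ψ|² dx = 1.1400.
⟨x⟩ = 0.0000 and ⟨x²⟩ = 0.29241.
(Δx)² = 0.29241 − (0.0000)² = 0.29241.

0.292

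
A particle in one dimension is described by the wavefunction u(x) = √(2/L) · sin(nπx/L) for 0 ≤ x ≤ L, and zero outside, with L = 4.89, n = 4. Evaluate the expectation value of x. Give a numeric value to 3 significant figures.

⟨x⟩ = ∫ x·|u|² dx (integrals over the domain).
With sin²θ = (1 − cos2θ)/2 on 0 ≤ x ≤ L: ∫sin²(nπx/L) dx = L/2, ∫x·sin²(nπx/L) dx = L²/4, ∫x²·sin²(nπx/L) dx = L³·(1/6 − 1/(4n²π²)); higher powers xᵏ the same way, integrating xᵏ·cos(2nπx/L) by parts.
⟨x⟩ = 2.4450.

2.45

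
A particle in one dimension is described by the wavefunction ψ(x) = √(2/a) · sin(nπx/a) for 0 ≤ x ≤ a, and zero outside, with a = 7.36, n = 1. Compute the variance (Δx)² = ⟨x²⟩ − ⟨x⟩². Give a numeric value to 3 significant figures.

Compute ⟨x⟩ and ⟨x²⟩ separately, then (Δx)² = ⟨x²⟩ − ⟨x⟩².
With sin²θ = (1 − cos2θ)/2 on 0 ≤ x ≤ a: ∫sin²(nπx/a) dx = a/2, ∫x·sin²(nπx/a) dx = a²/4, ∫x²·sin²(nπx/a) dx = a³·(1/6 − 1/(4n²π²)); higher powers xᵏ the same way, integrating xᵏ·cos(2nπx/a) by parts.
⟨x⟩ = 3.6800 and ⟨x²⟩ = 15.312.
(Δx)² = 15.312 − (3.6800)² = 1.7699.

1.77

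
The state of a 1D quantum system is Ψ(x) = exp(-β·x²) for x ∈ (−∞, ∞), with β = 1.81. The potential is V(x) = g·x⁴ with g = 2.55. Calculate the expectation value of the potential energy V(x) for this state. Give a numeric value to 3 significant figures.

⟨V⟩ = ∫ V(x)·|Ψ|² dx / ∫|Ψ|² dx.
Gaussian moments: ∫x^(2j)·e^(−2βx²) dx = (2j−1)!!/(4β)^j · √(π/(2β)), odd powers integrate to 0; here √(π/(2β)) = 0.93158.
State is unnormalized: ∫|Ψ|² dx = 0.93158, and ∫Ψ*·V(x)·Ψ dx = 0.13596, so ⟨V⟩ = 0.13596 / 0.93158.
⟨V⟩ = 0.14594.

0.146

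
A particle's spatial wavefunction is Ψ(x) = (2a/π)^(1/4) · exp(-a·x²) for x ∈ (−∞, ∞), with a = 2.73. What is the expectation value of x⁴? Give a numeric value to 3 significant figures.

0.0252

⟨x⁴⟩ = ∫ x⁴·|Ψ|² dx (integrals over the domain).
Gaussian moments: ∫x^(2j)·e^(−2ax²) dx = (2j−1)!!/(4a)^j · √(π/(2a)), odd powers integrate to 0; here √(π/(2a)) = 0.75854.
⟨x⁴⟩ = 0.025158.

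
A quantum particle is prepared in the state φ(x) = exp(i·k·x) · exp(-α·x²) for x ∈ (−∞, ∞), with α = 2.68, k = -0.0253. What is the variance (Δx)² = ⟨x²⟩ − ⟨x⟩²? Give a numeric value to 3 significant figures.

Compute ⟨x⟩ and ⟨x²⟩ separately, then (Δx)² = ⟨x²⟩ − ⟨x⟩².
Gaussian moments: ∫x^(2j)·e^(−2αx²) dx = (2j−1)!!/(4α)^j · √(π/(2α)), odd powers integrate to 0; here √(π/(2α)) = 0.76558.
Normalization: ∫|φ|² dx = 0.76558.
⟨x⟩ = 0.0000 and ⟨x²⟩ = 0.093284.
(Δx)² = 0.093284 − (0.0000)² = 0.093284.

0.0933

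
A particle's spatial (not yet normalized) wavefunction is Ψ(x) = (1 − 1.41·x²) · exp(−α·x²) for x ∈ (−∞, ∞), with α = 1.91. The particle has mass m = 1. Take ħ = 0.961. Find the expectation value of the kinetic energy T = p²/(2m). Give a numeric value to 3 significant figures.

T = −(ħ²/2m) d²/dx², so ⟨T⟩ = −(ħ²/2m) ∫ Ψ*·Ψ'' dx / ∫|Ψ|² dx; with m = 1.
Expand each integrand as polynomial × e^(−2αx²) and use ∫x^(2j)·e^(−2αx²) dx = (2j−1)!!/(4α)^j · √(π/(2α)), odd powers → 0; here √(π/(2α)) = 0.90687. Differentiate with the product rule, d/dx e^(−αx²) = −2αx·e^(−αx²).
State is unnormalized: ∫|Ψ|² dx = 0.66480, and ∫Ψ*·(−ħ²/2m · Ψ'') dx = 1.2857, so ⟨T⟩ = 1.2857 / 0.66480.
⟨T⟩ = 1.9340.

1.93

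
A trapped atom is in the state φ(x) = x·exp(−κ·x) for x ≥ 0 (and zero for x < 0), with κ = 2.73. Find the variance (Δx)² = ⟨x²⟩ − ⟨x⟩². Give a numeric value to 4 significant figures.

Compute ⟨x⟩ and ⟨x²⟩ separately, then (Δx)² = ⟨x²⟩ − ⟨x⟩².
Every integrand reduces to terms xʲ·e^(−2κx) on [0, ∞); use ∫₀^∞ xʲ·e^(−2κx) dx = j!/(2κ)^(j+1).
Normalization: ∫|φ|² dx = 0.012287.
⟨x⟩ = 0.54945 and ⟨x²⟩ = 0.40253.
(Δx)² = 0.40253 − (0.54945)² = 0.10063.

0.1006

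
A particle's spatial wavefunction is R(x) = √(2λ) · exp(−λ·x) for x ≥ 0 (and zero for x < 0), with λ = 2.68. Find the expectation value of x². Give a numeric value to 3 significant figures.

0.0696

⟨x²⟩ = ∫ x²·|R|² dx (integrals over the domain).
Every integrand reduces to terms xʲ·e^(−2λx) on [0, ∞); use ∫₀^∞ xʲ·e^(−2λx) dx = j!/(2λ)^(j+1).
⟨x²⟩ = 0.069615.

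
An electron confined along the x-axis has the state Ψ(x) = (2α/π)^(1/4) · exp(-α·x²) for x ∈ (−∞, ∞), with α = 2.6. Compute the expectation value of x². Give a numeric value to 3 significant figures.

0.0962

⟨x²⟩ = ∫ x²·|Ψ|² dx (integrals over the domain).
Gaussian moments: ∫x^(2j)·e^(−2αx²) dx = (2j−1)!!/(4α)^j · √(π/(2α)), odd powers integrate to 0; here √(π/(2α)) = 0.77727.
⟨x²⟩ = 0.096154.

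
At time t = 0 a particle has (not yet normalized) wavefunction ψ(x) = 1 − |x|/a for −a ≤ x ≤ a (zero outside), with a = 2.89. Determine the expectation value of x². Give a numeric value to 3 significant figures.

0.835

⟨x²⟩ = ∫ x²·|ψ|² dx / ∫|ψ|² dx (integrals over the domain).
ψ is even, so ∫ over [−a, a] = 2∫₀ᵃ with ψ = 1 − x/a there: ∫₀ᵃ (1 − x/a)² dx = a/3, ∫₀ᵃ x²(1 − x/a)² dx = a³/30, ∫₀ᵃ x⁴(1 − x/a)² dx = a⁵/105.
State is unnormalized: ∫|ψ|² dx = 1.9267, and ∫ψ*·x²·ψ dx = 1.6092, so ⟨x²⟩ = 1.6092 / 1.9267.
⟨x²⟩ = 0.83521.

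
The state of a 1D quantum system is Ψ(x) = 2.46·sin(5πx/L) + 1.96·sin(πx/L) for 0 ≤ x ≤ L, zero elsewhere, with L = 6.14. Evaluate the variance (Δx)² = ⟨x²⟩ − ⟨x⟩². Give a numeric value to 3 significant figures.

Compute ⟨x⟩ and ⟨x²⟩ separately, then (Δx)² = ⟨x²⟩ − ⟨x⟩².
On 0 ≤ x ≤ L (j ≠ l): ∫sin²(jπx/L) dx = L/2, ∫sin(jπx/L)·sin(lπx/L) dx = 0; diagonal moments ∫x·sin²(jπx/L) dx = L²/4, ∫x²·sin²(jπx/L) dx = L³·(1/6 − 1/(4j²π²)); cross terms ∫x·sin(jπx/L)·sin(lπx/L) dx = 0 for j + l even and −4jlL²/(π²(j² − l²)²) for j + l odd, ∫x²·sin(jπx/L)·sin(lπx/L) dx = (−1)^(j+l)·4jlL³/(π²(j² − l²)²); higher powers the same way via product-to-sum and parts.
Normalization: ∫|Ψ|² dx = 30.372.
⟨x⟩ = 3.0700 and ⟨x²⟩ = 12.037.
(Δx)² = 12.037 − (3.0700)² = 2.6118.

2.61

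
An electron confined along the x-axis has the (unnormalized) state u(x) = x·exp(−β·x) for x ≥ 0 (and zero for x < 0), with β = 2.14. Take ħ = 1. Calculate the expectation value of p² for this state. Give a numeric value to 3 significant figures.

4.58

p² u = −ħ² d²u/dx²; ⟨p²⟩ = −ħ² ∫ u*·u'' dx / ∫|u|² dx.
Differentiate x·exp(−β·x) with the product rule; every integrand then reduces to terms xʲ·e^(−2βx) on [0, ∞), with ∫₀^∞ xʲ·e^(−2βx) dx = j!/(2β)^(j+1).
State is unnormalized: ∫|u|² dx = 0.025509, and ∫u*·(−ħ² u'') dx = 0.11682, so ⟨p²⟩ = 0.11682 / 0.025509.
⟨p²⟩ = 4.5796.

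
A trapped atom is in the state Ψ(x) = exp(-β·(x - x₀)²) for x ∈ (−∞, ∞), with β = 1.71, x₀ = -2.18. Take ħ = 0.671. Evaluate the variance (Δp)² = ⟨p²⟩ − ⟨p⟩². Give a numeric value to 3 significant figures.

Compute ⟨p⟩ and ⟨p²⟩ separately; (Δp)² = ⟨p²⟩ − ⟨p⟩².
Gaussian moments (u = x − x₀): ∫u^(2j)·e^(−2βu²) du = (2j−1)!!/(4β)^j · √(π/(2β)), odd powers integrate to 0; here √(π/(2β)) = 0.95843. Derivatives: d/dx e^(−βu²) = −2βu·e^(−βu²), d²/dx² e^(−βu²) = (4β²u² − 2β)·e^(−βu²).
Normalization: ∫|Ψ|² dx = 0.95843.
⟨p⟩ = 0.0000 and ⟨p²⟩ = 0.76991.
(Δp)² = 0.76991 − (0.0000)² = 0.76991.

0.770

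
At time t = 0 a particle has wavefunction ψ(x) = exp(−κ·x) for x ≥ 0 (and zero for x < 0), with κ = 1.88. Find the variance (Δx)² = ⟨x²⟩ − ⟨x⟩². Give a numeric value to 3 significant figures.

0.0707

Compute ⟨x⟩ and ⟨x²⟩ separately, then (Δx)² = ⟨x²⟩ − ⟨x⟩².
Every integrand reduces to terms xʲ·e^(−2κx) on [0, ∞); use ∫₀^∞ xʲ·e^(−2κx) dx = j!/(2κ)^(j+1).
Normalization: ∫|ψ|² dx = 0.26596.
⟨x⟩ = 0.26596 and ⟨x²⟩ = 0.14147.
(Δx)² = 0.14147 − (0.26596)² = 0.070733.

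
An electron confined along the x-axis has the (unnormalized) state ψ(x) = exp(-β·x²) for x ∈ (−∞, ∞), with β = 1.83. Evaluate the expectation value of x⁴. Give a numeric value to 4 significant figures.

⟨x⁴⟩ = ∫ x⁴·|ψ|² dx / ∫|ψ|² dx (integrals over the domain).
Gaussian moments: ∫x^(2j)·e^(−2βx²) dx = (2j−1)!!/(4β)^j · √(π/(2β)), odd powers integrate to 0; here √(π/(2β)) = 0.92648.
State is unnormalized: ∫|ψ|² dx = 0.92648, and ∫ψ*·x⁴·ψ dx = 0.051872, so ⟨x⁴⟩ = 0.051872 / 0.92648.
⟨x⁴⟩ = 0.055989.

0.05599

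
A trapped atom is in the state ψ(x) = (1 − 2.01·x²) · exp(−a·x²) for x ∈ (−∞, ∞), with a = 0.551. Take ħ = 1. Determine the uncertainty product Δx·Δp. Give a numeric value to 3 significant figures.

2.49

Δx = √(⟨x²⟩−⟨x⟩²), Δp = √(⟨p²⟩−⟨p⟩²).
Expand each integrand as polynomial × e^(−2ax²) and use ∫x^(2j)·e^(−2ax²) dx = (2j−1)!!/(4a)^j · √(π/(2a)), odd powers → 0; here √(π/(2a)) = 1.6884. Differentiate with the product rule, d/dx e^(−ax²) = −2ax·e^(−ax²).
Normalization: ∫|ψ|² dx = 2.8216.
⟨x⟩ = 0.0000, ⟨x²⟩ = 2.1730 ⇒ Δx = 1.4741.
⟨p⟩ = 0.0000, ⟨p²⟩ = 2.8507 ⇒ Δp = 1.6884.
Δx·Δp = 2.4889.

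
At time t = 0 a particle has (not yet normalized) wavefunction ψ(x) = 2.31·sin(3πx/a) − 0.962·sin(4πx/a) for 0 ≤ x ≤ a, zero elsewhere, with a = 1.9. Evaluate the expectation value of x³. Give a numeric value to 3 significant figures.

⟨x³⟩ = ∫ x³·|ψ|² dx / ∫|ψ|² dx (integrals over the domain).
On 0 ≤ x ≤ a (j ≠ l): ∫sin²(jπx/a) dx = a/2, ∫sin(jπx/a)·sin(lπx/a) dx = 0; diagonal moments ∫x·sin²(jπx/a) dx = a²/4, ∫x²·sin²(jπx/a) dx = a³·(1/6 − 1/(4j²π²)); cross terms ∫x·sin(jπx/a)·sin(lπx/a) dx = 0 for j + l even and −4jla²/(π²(j² − l²)²) for j + l odd, ∫x²·sin(jπx/a)·sin(lπx/a) dx = (−1)^(j+l)·4jla³/(π²(j² − l²)²); higher powers the same way via product-to-sum and parts.
State is unnormalized: ∫|ψ|² dx = 5.9485, and ∫ψ*·x³·ψ dx = 14.935, so ⟨x³⟩ = 14.935 / 5.9485.
⟨x³⟩ = 2.5107.

2.51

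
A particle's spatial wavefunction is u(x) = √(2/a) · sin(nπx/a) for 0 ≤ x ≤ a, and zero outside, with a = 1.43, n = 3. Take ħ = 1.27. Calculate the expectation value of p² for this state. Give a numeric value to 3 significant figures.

70.1

p² u = −ħ² d²u/dx²; ⟨p²⟩ = −ħ² ∫ u*·u'' dx.
d/dx sin(nπx/a) = (nπ/a)·cos(nπx/a) and d²/dx² sin(nπx/a) = −(nπ/a)²·sin(nπx/a); on 0 ≤ x ≤ a, ∫sin²(nπx/a) dx = a/2 and ∫sin(nπx/a)·cos(nπx/a) dx = 0.
⟨p²⟩ = 70.061.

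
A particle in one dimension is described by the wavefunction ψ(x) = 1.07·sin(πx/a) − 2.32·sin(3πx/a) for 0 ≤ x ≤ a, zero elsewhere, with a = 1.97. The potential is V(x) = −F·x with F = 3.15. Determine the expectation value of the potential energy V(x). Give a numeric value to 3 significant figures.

⟨V⟩ = ∫ V(x)·|ψ|² dx / ∫|ψ|² dx.
On 0 ≤ x ≤ a (j ≠ l): ∫sin²(jπx/a) dx = a/2, ∫sin(jπx/a)·sin(lπx/a) dx = 0; diagonal moments ∫x·sin²(jπx/a) dx = a²/4, ∫x²·sin²(jπx/a) dx = a³·(1/6 − 1/(4j²π²)); cross terms ∫x·sin(jπx/a)·sin(lπx/a) dx = 0 for j + l even and −4jla²/(π²(j² − l²)²) for j + l odd, ∫x²·sin(jπx/a)·sin(lπx/a) dx = (−1)^(j+l)·4jla³/(π²(j² − l²)²); higher powers the same way via product-to-sum and parts.
State is unnormalized: ∫|ψ|² dx = 6.4294, and ∫ψ*·V(x)·ψ dx = -19.949, so ⟨V⟩ = -19.949 / 6.4294.
⟨V⟩ = -3.1028.

-3.10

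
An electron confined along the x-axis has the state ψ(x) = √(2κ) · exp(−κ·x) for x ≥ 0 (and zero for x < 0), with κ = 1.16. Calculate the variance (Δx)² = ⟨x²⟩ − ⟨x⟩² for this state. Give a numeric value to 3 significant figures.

0.186

Compute ⟨x⟩ and ⟨x²⟩ separately, then (Δx)² = ⟨x²⟩ − ⟨x⟩².
Every integrand reduces to terms xʲ·e^(−2κx) on [0, ∞); use ∫₀^∞ xʲ·e^(−2κx) dx = j!/(2κ)^(j+1).
⟨x⟩ = 0.43103 and ⟨x²⟩ = 0.37158.
(Δx)² = 0.37158 − (0.43103)² = 0.18579.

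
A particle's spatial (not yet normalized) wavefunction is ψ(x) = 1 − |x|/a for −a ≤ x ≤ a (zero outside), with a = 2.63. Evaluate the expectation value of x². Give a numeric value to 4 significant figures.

⟨x²⟩ = ∫ x²·|ψ|² dx / ∫|ψ|² dx (integrals over the domain).
ψ is even, so ∫ over [−a, a] = 2∫₀ᵃ with ψ = 1 − x/a there: ∫₀ᵃ (1 − x/a)² dx = a/3, ∫₀ᵃ x²(1 − x/a)² dx = a³/30, ∫₀ᵃ x⁴(1 − x/a)² dx = a⁵/105.
State is unnormalized: ∫|ψ|² dx = 1.7533, and ∫ψ*·x²·ψ dx = 1.2128, so ⟨x²⟩ = 1.2128 / 1.7533.
⟨x²⟩ = 0.69169.

0.6917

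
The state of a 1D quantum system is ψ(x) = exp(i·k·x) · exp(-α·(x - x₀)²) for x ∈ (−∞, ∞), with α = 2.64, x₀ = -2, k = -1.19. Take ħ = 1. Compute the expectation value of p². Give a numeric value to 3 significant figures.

p² ψ = −ħ² d²ψ/dx²; ⟨p²⟩ = −ħ² ∫ ψ*·ψ'' dx / ∫|ψ|² dx.
Gaussian moments (u = x − x₀): ∫u^(2j)·e^(−2αu²) du = (2j−1)!!/(4α)^j · √(π/(2α)), odd powers integrate to 0; here √(π/(2α)) = 0.77136. Derivatives: ψ′ = (ik − 2αu)·ψ, ψ″ = ((ik − 2αu)² − 2α)·ψ; the odd-in-u pieces drop out.
State is unnormalized: ∫|ψ|² dx = 0.77136, and ∫ψ*·(−ħ² ψ'') dx = 3.1287, so ⟨p²⟩ = 3.1287 / 0.77136.
⟨p²⟩ = 4.0561.

4.06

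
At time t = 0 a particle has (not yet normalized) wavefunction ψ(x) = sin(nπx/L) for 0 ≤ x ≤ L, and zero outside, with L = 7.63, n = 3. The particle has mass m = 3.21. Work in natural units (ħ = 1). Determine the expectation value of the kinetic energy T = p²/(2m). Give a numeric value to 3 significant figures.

0.238

T = −(ħ²/2m) d²/dx², so ⟨T⟩ = −(ħ²/2m) ∫ ψ*·ψ'' dx / ∫|ψ|² dx; with m = 3.21.
d/dx sin(nπx/L) = (nπ/L)·cos(nπx/L) and d²/dx² sin(nπx/L) = −(nπ/L)²·sin(nπx/L); on 0 ≤ x ≤ L, ∫sin²(nπx/L) dx = L/2 and ∫sin(nπx/L)·cos(nπx/L) dx = 0.
State is unnormalized: ∫|ψ|² dx = 3.8150, and ∫ψ*·(−ħ²/2m · ψ'') dx = 0.90668, so ⟨T⟩ = 0.90668 / 3.8150.
⟨T⟩ = 0.23766.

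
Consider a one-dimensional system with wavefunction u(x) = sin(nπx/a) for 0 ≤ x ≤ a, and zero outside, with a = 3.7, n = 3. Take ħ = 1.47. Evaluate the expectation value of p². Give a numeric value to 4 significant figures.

14.02

p² u = −ħ² d²u/dx²; ⟨p²⟩ = −ħ² ∫ u*·u'' dx / ∫|u|² dx.
d/dx sin(nπx/a) = (nπ/a)·cos(nπx/a) and d²/dx² sin(nπx/a) = −(nπ/a)²·sin(nπx/a); on 0 ≤ x ≤ a, ∫sin²(nπx/a) dx = a/2 and ∫sin(nπx/a)·cos(nπx/a) dx = 0.
State is unnormalized: ∫|u|² dx = 1.8500, and ∫u*·(−ħ² u'') dx = 25.939, so ⟨p²⟩ = 25.939 / 1.8500.
⟨p²⟩ = 14.021.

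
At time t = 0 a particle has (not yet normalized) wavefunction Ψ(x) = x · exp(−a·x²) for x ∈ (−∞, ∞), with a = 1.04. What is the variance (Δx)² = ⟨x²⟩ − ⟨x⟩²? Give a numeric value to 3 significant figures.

0.721

Compute ⟨x⟩ and ⟨x²⟩ separately, then (Δx)² = ⟨x²⟩ − ⟨x⟩².
Expand each integrand as polynomial × e^(−2ax²) and use ∫x^(2j)·e^(−2ax²) dx = (2j−1)!!/(4a)^j · √(π/(2a)), odd powers → 0; here √(π/(2a)) = 1.2290.
Normalization: ∫|Ψ|² dx = 0.29543.
⟨x⟩ = 0.0000 and ⟨x²⟩ = 0.72115.
(Δx)² = 0.72115 − (0.0000)² = 0.72115.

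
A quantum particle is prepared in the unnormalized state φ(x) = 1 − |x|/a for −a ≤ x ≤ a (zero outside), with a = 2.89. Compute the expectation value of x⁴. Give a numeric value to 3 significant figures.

1.99

⟨x⁴⟩ = ∫ x⁴·|φ|² dx / ∫|φ|² dx (integrals over the domain).
φ is even, so ∫ over [−a, a] = 2∫₀ᵃ with φ = 1 − x/a there: ∫₀ᵃ (1 − x/a)² dx = a/3, ∫₀ᵃ x²(1 − x/a)² dx = a³/30, ∫₀ᵃ x⁴(1 − x/a)² dx = a⁵/105.
State is unnormalized: ∫|φ|² dx = 1.9267, and ∫φ*·x⁴·φ dx = 3.8400, so ⟨x⁴⟩ = 3.8400 / 1.9267.
⟨x⁴⟩ = 1.9931.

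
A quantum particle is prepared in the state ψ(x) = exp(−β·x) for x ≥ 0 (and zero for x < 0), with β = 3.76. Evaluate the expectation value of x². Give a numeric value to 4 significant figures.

⟨x²⟩ = ∫ x²·|ψ|² dx / ∫|ψ|² dx (integrals over the domain).
Every integrand reduces to terms xʲ·e^(−2βx) on [0, ∞); use ∫₀^∞ xʲ·e^(−2βx) dx = j!/(2β)^(j+1).
State is unnormalized: ∫|ψ|² dx = 0.13298, and ∫ψ*·x²·ψ dx = 0.0047030, so ⟨x²⟩ = 0.0047030 / 0.13298.
⟨x²⟩ = 0.035367.

0.03537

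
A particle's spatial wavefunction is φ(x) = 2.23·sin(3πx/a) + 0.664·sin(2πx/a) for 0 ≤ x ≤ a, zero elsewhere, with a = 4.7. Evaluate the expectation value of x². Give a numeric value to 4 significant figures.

4.876

⟨x²⟩ = ∫ x²·|φ|² dx / ∫|φ|² dx (integrals over the domain).
On 0 ≤ x ≤ a (j ≠ l): ∫sin²(jπx/a) dx = a/2, ∫sin(jπx/a)·sin(lπx/a) dx = 0; diagonal moments ∫x·sin²(jπx/a) dx = a²/4, ∫x²·sin²(jπx/a) dx = a³·(1/6 − 1/(4j²π²)); cross terms ∫x·sin(jπx/a)·sin(lπx/a) dx = 0 for j + l even and −4jla²/(π²(j² − l²)²) for j + l odd, ∫x²·sin(jπx/a)·sin(lπx/a) dx = (−1)^(j+l)·4jla³/(π²(j² − l²)²); higher powers the same way via product-to-sum and parts.
State is unnormalized: ∫|φ|² dx = 12.722, and ∫φ*·x²·φ dx = 62.030, so ⟨x²⟩ = 62.030 / 12.722.
⟨x²⟩ = 4.8756.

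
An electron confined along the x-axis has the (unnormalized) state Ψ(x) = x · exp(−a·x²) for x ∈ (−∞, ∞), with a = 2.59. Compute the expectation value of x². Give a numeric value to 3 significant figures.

0.290

⟨x²⟩ = ∫ x²·|Ψ|² dx / ∫|Ψ|² dx (integrals over the domain).
Expand each integrand as polynomial × e^(−2ax²) and use ∫x^(2j)·e^(−2ax²) dx = (2j−1)!!/(4a)^j · √(π/(2a)), odd powers → 0; here √(π/(2a)) = 0.77877.
State is unnormalized: ∫|Ψ|² dx = 0.075171, and ∫Ψ*·x²·Ψ dx = 0.021768, so ⟨x²⟩ = 0.021768 / 0.075171.
⟨x²⟩ = 0.28958.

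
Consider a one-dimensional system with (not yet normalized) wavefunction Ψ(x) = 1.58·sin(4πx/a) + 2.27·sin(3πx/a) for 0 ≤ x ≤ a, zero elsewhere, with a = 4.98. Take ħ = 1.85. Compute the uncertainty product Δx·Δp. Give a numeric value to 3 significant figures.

Δx = √(⟨x²⟩−⟨x⟩²), Δp = √(⟨p²⟩−⟨p⟩²).
On 0 ≤ x ≤ a (j ≠ l): ∫sin²(jπx/a) dx = a/2, ∫sin(jπx/a)·sin(lπx/a) dx = 0; diagonal moments ∫x·sin²(jπx/a) dx = a²/4, ∫x²·sin²(jπx/a) dx = a³·(1/6 − 1/(4j²π²)); cross terms ∫x·sin(jπx/a)·sin(lπx/a) dx = 0 for j + l even and −4jla²/(π²(j² − l²)²) for j + l odd, ∫x²·sin(jπx/a)·sin(lπx/a) dx = (−1)^(j+l)·4jla³/(π²(j² − l²)²); higher powers the same way via product-to-sum and parts. d²/dx² sin(jπx/a) = −(jπ/a)²·sin(jπx/a); on 0 ≤ x ≤ a, ∫sin²(jπx/a) dx = a/2 and ∫sin(jπx/a)·sin(lπx/a) dx = 0 for j ≠ l, so only diagonal terms survive in ∫|Ψ|² and ∫Ψ·Ψ″; ∫Ψ·Ψ′ dx = [Ψ²/2] between the walls = 0.
Normalization: ∫|Ψ|² dx = 19.047.
⟨x⟩ = 1.5630, ⟨x²⟩ = 3.5305 ⇒ Δx = 1.0429.
⟨p⟩ = 0.0000, ⟨p²⟩ = 15.370 ⇒ Δp = 3.9204.
Δx·Δp = 4.0886.

4.09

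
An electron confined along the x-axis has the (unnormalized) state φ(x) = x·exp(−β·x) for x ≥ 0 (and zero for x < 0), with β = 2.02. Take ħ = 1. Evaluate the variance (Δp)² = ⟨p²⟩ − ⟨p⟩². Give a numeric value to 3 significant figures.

Compute ⟨p⟩ and ⟨p²⟩ separately; (Δp)² = ⟨p²⟩ − ⟨p⟩².
Differentiate x·exp(−β·x) with the product rule; every integrand then reduces to terms xʲ·e^(−2βx) on [0, ∞), with ∫₀^∞ xʲ·e^(−2βx) dx = j!/(2β)^(j+1).
Normalization: ∫|φ|² dx = 0.030331.
⟨p⟩ = 0.0000 and ⟨p²⟩ = 4.0804.
(Δp)² = 4.0804 − (0.0000)² = 4.0804.

4.08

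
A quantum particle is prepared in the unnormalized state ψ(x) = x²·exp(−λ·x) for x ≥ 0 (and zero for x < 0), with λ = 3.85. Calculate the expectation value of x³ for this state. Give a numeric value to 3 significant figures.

⟨x³⟩ = ∫ x³·|ψ|² dx / ∫|ψ|² dx (integrals over the domain).
Every integrand reduces to terms xʲ·e^(−2λx) on [0, ∞); use ∫₀^∞ xʲ·e^(−2λx) dx = j!/(2λ)^(j+1).
State is unnormalized: ∫|ψ|² dx = 0.00088666, and ∫ψ*·x³·ψ dx = 0.00040785, so ⟨x³⟩ = 0.00040785 / 0.00088666.
⟨x³⟩ = 0.45999.

0.460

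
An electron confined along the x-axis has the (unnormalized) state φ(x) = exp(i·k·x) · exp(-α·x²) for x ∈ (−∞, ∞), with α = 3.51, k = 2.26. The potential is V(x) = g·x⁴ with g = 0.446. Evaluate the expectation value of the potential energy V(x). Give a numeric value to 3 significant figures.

0.00679

⟨V⟩ = ∫ V(x)·|φ|² dx / ∫|φ|² dx.
Gaussian moments: ∫x^(2j)·e^(−2αx²) dx = (2j−1)!!/(4α)^j · √(π/(2α)), odd powers integrate to 0; here √(π/(2α)) = 0.66897.
State is unnormalized: ∫|φ|² dx = 0.66897, and ∫φ*·V(x)·φ dx = 0.0045408, so ⟨V⟩ = 0.0045408 / 0.66897.
⟨V⟩ = 0.0067877.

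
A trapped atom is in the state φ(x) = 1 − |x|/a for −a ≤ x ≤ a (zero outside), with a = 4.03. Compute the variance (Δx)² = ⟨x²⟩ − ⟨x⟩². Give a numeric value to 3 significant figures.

1.62

Compute ⟨x⟩ and ⟨x²⟩ separately, then (Δx)² = ⟨x²⟩ − ⟨x⟩².
φ is even, so ∫ over [−a, a] = 2∫₀ᵃ with φ = 1 − x/a there: ∫₀ᵃ (1 − x/a)² dx = a/3, ∫₀ᵃ x²(1 − x/a)² dx = a³/30, ∫₀ᵃ x⁴(1 − x/a)² dx = a⁵/105.
Normalization: ∫|φ|² dx = 2.6867.
⟨x⟩ = 0.0000 and ⟨x²⟩ = 1.6241.
(Δx)² = 1.6241 − (0.0000)² = 1.6241.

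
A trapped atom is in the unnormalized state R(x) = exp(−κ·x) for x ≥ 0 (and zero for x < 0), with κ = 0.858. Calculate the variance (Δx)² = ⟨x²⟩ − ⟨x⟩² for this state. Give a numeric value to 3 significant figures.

Compute ⟨x⟩ and ⟨x²⟩ separately, then (Δx)² = ⟨x²⟩ − ⟨x⟩².
Every integrand reduces to terms xʲ·e^(−2κx) on [0, ∞); use ∫₀^∞ xʲ·e^(−2κx) dx = j!/(2κ)^(j+1).
Normalization: ∫|R|² dx = 0.58275.
⟨x⟩ = 0.58275 and ⟨x²⟩ = 0.67920.
(Δx)² = 0.67920 − (0.58275)² = 0.33960.

0.340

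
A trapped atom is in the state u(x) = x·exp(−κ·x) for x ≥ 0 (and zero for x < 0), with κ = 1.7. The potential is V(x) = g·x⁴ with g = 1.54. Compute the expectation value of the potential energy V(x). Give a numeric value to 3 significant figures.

⟨V⟩ = ∫ V(x)·|u|² dx / ∫|u|² dx.
Every integrand reduces to terms xʲ·e^(−2κx) on [0, ∞); use ∫₀^∞ xʲ·e^(−2κx) dx = j!/(2κ)^(j+1).
State is unnormalized: ∫|u|² dx = 0.050885, and ∫u*·V(x)·u dx = 0.21111, so ⟨V⟩ = 0.21111 / 0.050885.
⟨V⟩ = 4.1487.

4.15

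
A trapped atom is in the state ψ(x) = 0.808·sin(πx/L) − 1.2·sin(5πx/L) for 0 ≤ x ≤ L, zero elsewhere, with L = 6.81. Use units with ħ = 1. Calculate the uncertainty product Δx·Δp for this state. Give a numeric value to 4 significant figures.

Δx = √(⟨x²⟩−⟨x⟩²), Δp = √(⟨p²⟩−⟨p⟩²).
On 0 ≤ x ≤ L (j ≠ l): ∫sin²(jπx/L) dx = L/2, ∫sin(jπx/L)·sin(lπx/L) dx = 0; diagonal moments ∫x·sin²(jπx/L) dx = L²/4, ∫x²·sin²(jπx/L) dx = L³·(1/6 − 1/(4j²π²)); cross terms ∫x·sin(jπx/L)·sin(lπx/L) dx = 0 for j + l even and −4jlL²/(π²(j² − l²)²) for j + l odd, ∫x²·sin(jπx/L)·sin(lπx/L) dx = (−1)^(j+l)·4jlL³/(π²(j² − l²)²); higher powers the same way via product-to-sum and parts. d²/dx² sin(jπx/L) = −(jπ/L)²·sin(jπx/L); on 0 ≤ x ≤ L, ∫sin²(jπx/L) dx = L/2 and ∫sin(jπx/L)·sin(lπx/L) dx = 0 for j ≠ l, so only diagonal terms survive in ∫|ψ|² and ∫ψ·ψ″; ∫ψ·ψ′ dx = [ψ²/2] between the walls = 0.
Normalization: ∫|ψ|² dx = 7.1262.
⟨x⟩ = 3.4050, ⟨x²⟩ = 14.359 ⇒ Δx = 1.6628.
⟨p⟩ = 0.0000, ⟨p²⟩ = 3.7271 ⇒ Δp = 1.9306.
Δx·Δp = 3.2101.

3.210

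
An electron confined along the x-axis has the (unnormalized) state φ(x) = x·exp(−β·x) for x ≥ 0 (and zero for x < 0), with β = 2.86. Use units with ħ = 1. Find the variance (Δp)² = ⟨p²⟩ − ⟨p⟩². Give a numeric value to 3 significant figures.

Compute ⟨p⟩ and ⟨p²⟩ separately; (Δp)² = ⟨p²⟩ − ⟨p⟩².
Differentiate x·exp(−β·x) with the product rule; every integrand then reduces to terms xʲ·e^(−2βx) on [0, ∞), with ∫₀^∞ xʲ·e^(−2βx) dx = j!/(2β)^(j+1).
Normalization: ∫|φ|² dx = 0.010687.
⟨p⟩ = 0.0000 and ⟨p²⟩ = 8.1796.
(Δp)² = 8.1796 − (0.0000)² = 8.1796.

8.18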